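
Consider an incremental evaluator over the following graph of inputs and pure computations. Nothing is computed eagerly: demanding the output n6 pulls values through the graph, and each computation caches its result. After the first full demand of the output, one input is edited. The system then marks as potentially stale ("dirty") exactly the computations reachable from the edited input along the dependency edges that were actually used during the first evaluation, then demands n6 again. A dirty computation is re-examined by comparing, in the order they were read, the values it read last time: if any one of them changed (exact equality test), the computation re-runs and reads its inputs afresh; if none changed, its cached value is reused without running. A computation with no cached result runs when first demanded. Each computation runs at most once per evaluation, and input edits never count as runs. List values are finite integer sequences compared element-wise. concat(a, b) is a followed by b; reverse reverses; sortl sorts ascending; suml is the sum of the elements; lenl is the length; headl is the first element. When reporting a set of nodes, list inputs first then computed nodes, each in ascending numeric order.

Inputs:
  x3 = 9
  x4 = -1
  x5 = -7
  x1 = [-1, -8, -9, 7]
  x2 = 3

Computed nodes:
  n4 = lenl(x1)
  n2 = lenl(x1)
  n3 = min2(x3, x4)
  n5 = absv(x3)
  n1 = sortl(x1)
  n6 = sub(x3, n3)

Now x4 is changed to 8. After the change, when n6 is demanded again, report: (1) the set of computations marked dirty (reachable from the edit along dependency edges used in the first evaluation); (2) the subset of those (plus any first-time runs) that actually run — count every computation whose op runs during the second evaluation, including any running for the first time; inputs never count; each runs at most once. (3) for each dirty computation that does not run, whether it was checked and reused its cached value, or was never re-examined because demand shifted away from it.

Dirty set: n3, n6.
Run set: n3, n6 (2 run).
All dirty computations ended up running.

Initial pass — values computed on the first demand:
  n3 = min2(9, -1) = -1
  n6 = sub(9, -1) = 10

Second demand — change propagation:
  n3: re-runs because x4 -1->8; new result 8.
  n6: re-runs because n3 -1->8; new result 1.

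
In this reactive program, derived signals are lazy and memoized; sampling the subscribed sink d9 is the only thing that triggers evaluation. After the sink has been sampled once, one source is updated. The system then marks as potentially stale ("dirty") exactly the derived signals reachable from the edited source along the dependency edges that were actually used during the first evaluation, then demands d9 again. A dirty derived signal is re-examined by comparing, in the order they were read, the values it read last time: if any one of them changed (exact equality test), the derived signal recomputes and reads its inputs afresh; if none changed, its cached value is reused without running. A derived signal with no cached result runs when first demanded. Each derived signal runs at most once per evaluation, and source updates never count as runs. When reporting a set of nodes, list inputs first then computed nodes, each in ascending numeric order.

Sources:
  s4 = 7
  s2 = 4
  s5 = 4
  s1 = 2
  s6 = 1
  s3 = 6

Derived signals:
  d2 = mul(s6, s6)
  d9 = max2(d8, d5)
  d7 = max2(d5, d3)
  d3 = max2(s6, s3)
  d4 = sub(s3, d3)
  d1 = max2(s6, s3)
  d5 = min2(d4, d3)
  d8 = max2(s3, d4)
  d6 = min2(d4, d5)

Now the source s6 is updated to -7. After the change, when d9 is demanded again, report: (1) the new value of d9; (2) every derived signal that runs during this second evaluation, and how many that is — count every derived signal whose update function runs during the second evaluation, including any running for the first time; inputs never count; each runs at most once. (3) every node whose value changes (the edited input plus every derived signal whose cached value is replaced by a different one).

First demand of the output computes:
  d3 = max2(1, 6) = 6
  d4 = sub(6, 6) = 0
  d5 = min2(0, 6) = 0
  d8 = max2(6, 0) = 6
  d9 = max2(6, 0) = 6

After the edit, cleaning proceeds:
  d3: a read changed (s6 1->-7) — executes, giving 6 — identical to its old value.
  d4: dirty, but its reads are unchanged (s3 unchanged, d3 unchanged); cached 0 stands.
  d5: dirty, but its reads are unchanged (d4 unchanged, d3 unchanged); cached 0 stands.
  d8: dirty, but its reads are unchanged (s3 unchanged, d4 unchanged); cached 6 stands.
  d9: dirty, but its reads are unchanged (d8 unchanged, d5 unchanged); cached 6 stands.

Note the absorption at d3: it re-runs yet its value is the same, leaving the output's value untouched.

Demanding d9 again yields 6.
1 derived signals run: d3.
The nodes whose values change: s6.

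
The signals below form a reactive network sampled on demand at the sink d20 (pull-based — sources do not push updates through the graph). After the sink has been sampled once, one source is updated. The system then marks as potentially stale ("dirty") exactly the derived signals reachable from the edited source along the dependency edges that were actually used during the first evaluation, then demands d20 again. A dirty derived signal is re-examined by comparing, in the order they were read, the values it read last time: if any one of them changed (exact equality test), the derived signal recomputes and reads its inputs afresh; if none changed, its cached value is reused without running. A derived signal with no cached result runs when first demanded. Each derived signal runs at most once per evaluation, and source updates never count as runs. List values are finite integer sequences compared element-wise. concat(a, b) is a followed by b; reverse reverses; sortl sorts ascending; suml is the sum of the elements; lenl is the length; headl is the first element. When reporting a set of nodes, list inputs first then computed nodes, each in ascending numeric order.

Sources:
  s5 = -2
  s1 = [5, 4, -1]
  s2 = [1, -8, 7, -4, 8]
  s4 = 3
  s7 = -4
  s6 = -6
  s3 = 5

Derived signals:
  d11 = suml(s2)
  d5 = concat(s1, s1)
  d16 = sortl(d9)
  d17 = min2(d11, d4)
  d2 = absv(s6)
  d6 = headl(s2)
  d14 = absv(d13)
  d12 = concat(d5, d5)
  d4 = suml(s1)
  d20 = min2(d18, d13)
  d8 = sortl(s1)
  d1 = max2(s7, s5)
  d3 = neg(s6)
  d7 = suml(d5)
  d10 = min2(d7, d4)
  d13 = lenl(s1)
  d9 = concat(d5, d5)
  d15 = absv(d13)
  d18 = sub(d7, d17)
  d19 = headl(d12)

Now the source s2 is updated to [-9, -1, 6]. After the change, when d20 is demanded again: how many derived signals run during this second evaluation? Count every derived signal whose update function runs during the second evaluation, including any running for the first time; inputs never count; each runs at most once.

Run set: d11, d17, d18, d20 (4 run).

Initial pass — values computed on the first demand:
  d4 = suml([5, 4, -1]) = 8
  d5 = concat([5, 4, -1], [5, 4, -1]) = [5, 4, -1, 5, 4, -1]
  d7 = suml([5, 4, -1, 5, 4, -1]) = 16
  d11 = suml([1, -8, 7, -4, 8]) = 4
  d13 = lenl([5, 4, -1]) = 3
  d17 = min2(4, 8) = 4
  d18 = sub(16, 4) = 12
  d20 = min2(12, 3) = 3

Second demand — change propagation:
  d11: re-runs because s2 [1, -8, 7, -4, 8]->[-9, -1, 6]; new result -4.
  d17: re-runs because d11 4->-4; new result -4.
  d18: re-runs because d17 4->-4; new result 20.
  d20: re-runs because d18 12->20; new result 3 (unchanged).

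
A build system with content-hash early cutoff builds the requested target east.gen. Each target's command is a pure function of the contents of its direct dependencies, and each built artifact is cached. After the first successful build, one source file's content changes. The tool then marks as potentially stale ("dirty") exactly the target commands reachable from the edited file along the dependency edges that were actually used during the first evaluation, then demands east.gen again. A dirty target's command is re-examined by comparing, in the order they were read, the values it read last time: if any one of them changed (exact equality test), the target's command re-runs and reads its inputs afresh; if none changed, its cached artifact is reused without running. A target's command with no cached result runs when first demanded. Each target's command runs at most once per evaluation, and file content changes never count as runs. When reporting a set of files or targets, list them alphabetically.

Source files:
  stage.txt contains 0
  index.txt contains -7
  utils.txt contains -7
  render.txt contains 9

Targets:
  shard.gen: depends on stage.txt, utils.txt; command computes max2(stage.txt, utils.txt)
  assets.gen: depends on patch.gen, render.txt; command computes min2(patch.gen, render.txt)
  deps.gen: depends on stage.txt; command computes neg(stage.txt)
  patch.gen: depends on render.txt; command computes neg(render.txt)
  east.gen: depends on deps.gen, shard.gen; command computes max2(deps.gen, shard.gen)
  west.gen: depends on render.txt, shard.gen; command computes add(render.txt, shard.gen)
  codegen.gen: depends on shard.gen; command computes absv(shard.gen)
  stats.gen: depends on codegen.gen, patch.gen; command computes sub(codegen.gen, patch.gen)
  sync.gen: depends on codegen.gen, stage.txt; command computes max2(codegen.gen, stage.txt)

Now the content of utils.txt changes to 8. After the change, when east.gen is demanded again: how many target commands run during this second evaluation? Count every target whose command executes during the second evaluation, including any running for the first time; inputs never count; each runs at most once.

First evaluation (everything demanded from the output):
  deps.gen = neg(0) = 0
  shard.gen = max2(0, -7) = 0
  east.gen = max2(0, 0) = 0

Propagation after the edit:
  shard.gen: runs — utils.txt -7->8; result 8.
  east.gen: runs — shard.gen 0->8; result 8.

Target commands that run: east.gen, shard.gen — 2 in total.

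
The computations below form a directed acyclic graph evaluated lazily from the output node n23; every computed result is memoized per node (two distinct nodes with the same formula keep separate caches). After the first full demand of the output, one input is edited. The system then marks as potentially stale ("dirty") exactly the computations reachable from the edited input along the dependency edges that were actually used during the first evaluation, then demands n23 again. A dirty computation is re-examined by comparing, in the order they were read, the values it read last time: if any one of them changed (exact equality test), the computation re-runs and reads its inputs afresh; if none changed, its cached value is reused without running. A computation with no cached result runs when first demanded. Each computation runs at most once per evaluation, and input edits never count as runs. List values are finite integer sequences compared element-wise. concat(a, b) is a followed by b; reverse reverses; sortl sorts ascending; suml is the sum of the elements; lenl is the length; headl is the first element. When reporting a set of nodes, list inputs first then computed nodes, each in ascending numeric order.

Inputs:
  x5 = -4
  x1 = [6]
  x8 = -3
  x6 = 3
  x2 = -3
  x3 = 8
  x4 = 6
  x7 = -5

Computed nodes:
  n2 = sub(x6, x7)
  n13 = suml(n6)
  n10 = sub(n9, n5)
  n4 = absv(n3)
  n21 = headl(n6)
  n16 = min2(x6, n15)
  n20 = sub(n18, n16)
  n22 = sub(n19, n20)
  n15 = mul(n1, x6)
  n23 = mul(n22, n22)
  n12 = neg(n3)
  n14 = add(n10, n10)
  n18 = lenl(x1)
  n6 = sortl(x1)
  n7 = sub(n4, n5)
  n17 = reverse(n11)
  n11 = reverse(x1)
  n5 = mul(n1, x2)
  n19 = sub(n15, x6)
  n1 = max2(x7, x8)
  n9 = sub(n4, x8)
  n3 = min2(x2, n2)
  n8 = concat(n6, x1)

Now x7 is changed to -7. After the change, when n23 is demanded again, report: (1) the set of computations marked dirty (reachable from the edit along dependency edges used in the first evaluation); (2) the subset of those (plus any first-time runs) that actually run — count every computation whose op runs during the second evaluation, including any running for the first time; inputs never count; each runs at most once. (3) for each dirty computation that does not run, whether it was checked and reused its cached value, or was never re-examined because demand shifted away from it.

First demand of the output computes:
  n1 = max2(-5, -3) = -3
  n15 = mul(-3, 3) = -9
  n16 = min2(3, -9) = -9
  n18 = lenl([6]) = 1
  n19 = sub(-9, 3) = -12
  n20 = sub(1, -9) = 10
  n22 = sub(-12, 10) = -22
  n23 = mul(-22, -22) = 484

After the edit, cleaning proceeds:
  n1: a read changed (x7 -5->-7) — executes, giving -3 — identical to its old value.
  n15: dirty, but its reads are unchanged (n1 unchanged, x6 unchanged); cached -9 stands.
  n16: dirty, but its reads are unchanged (x6 unchanged, n15 unchanged); cached -9 stands.
  n19: dirty, but its reads are unchanged (n15 unchanged, x6 unchanged); cached -12 stands.
  n20: dirty, but its reads are unchanged (n18 unchanged, n16 unchanged); cached 10 stands.
  n22: dirty, but its reads are unchanged (n19 unchanged, n20 unchanged); cached -22 stands.
  n23: dirty, but its reads are unchanged (n22 unchanged, n22 unchanged); cached 484 stands.

Note the absorption at n1: it re-runs yet its value is the same, leaving the output's value untouched.

The edit dirties: n1, n15, n16, n19, n20, n22, n23.
1 computations run: n1.
Cache hits after checking: n15, n16, n19, n20, n22, n23.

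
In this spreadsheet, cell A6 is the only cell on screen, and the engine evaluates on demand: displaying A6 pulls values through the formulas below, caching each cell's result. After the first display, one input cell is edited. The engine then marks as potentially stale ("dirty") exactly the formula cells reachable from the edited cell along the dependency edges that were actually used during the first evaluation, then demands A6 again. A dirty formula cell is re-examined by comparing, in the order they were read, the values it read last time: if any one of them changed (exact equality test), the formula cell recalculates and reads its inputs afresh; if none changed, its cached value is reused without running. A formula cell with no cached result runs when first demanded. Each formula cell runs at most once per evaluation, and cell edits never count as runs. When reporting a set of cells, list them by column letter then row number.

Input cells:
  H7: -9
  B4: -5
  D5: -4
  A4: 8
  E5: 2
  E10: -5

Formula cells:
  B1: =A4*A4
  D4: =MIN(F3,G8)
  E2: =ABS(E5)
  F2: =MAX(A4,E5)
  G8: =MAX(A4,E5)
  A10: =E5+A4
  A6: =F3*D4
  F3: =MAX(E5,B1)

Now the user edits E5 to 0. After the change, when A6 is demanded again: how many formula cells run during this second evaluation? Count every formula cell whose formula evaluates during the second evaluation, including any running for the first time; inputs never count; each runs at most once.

Run set: F3, G8 (2 run).
The important point: at D4 every value read last time is unchanged, so the dirty flag clears without a run.

Initial pass — values computed on the first demand:
  B1 = 8 * 8 = 64
  F3 = MAX(2, 64) = 64
  G8 = MAX(8, 2) = 8
  D4 = MIN(64, 8) = 8
  A6 = 64 * 8 = 512

Second demand — change propagation:
  F3: re-runs because E5 2->0; new result 64 (unchanged).
  G8: re-runs because E5 2->0; new result 8 (unchanged).
  D4: re-examined; everything it read last time is the same (F3 unchanged, G8 unchanged) — cache 8 kept, no run.
  A6: re-examined; everything it read last time is the same (F3 unchanged, D4 unchanged) — cache 512 kept, no run.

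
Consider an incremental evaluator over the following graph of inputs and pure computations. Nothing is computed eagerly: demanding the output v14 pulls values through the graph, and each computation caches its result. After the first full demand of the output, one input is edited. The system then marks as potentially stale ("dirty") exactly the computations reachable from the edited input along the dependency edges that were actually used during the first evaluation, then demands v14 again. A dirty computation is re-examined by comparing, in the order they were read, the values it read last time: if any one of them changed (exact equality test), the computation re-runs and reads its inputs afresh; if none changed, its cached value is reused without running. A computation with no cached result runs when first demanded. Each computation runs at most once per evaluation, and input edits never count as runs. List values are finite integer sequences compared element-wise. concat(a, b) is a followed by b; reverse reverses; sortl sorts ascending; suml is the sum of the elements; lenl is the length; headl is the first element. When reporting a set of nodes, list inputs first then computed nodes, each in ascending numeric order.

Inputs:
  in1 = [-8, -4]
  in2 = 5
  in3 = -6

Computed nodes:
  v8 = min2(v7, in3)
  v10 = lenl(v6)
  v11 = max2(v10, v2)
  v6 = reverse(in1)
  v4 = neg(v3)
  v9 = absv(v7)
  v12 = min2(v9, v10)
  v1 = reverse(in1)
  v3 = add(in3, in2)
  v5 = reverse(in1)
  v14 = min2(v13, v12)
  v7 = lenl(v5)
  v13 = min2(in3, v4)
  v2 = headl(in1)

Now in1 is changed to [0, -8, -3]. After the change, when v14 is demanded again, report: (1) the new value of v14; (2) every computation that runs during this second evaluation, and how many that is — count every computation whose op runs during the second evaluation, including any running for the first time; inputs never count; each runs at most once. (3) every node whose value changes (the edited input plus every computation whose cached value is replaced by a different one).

Initial pass — values computed on the first demand:
  v3 = add(-6, 5) = -1
  v4 = neg(-1) = 1
  v5 = reverse([-8, -4]) = [-4, -8]
  v6 = reverse([-8, -4]) = [-4, -8]
  v7 = lenl([-4, -8]) = 2
  v9 = absv(2) = 2
  v10 = lenl([-4, -8]) = 2
  v12 = min2(2, 2) = 2
  v13 = min2(-6, 1) = -6
  v14 = min2(-6, 2) = -6

Second demand — change propagation:
  v5: re-runs because in1 [-8, -4]->[0, -8, -3]; new result [-3, -8, 0].
  v6: re-runs because in1 [-8, -4]->[0, -8, -3]; new result [-3, -8, 0].
  v7: re-runs because v5 [-4, -8]->[-3, -8, 0]; new result 3.
  v9: re-runs because v7 2->3; new result 3.
  v10: re-runs because v6 [-4, -8]->[-3, -8, 0]; new result 3.
  v12: re-runs because v9 2->3; v10 2->3; new result 3.
  v14: re-runs because v12 2->3; new result -6 (unchanged).

v14 now evaluates to -6.
Run set: v5, v6, v7, v9, v10, v12, v14 (7 run).
Changed values: in1, v5, v6, v7, v9, v10, v12.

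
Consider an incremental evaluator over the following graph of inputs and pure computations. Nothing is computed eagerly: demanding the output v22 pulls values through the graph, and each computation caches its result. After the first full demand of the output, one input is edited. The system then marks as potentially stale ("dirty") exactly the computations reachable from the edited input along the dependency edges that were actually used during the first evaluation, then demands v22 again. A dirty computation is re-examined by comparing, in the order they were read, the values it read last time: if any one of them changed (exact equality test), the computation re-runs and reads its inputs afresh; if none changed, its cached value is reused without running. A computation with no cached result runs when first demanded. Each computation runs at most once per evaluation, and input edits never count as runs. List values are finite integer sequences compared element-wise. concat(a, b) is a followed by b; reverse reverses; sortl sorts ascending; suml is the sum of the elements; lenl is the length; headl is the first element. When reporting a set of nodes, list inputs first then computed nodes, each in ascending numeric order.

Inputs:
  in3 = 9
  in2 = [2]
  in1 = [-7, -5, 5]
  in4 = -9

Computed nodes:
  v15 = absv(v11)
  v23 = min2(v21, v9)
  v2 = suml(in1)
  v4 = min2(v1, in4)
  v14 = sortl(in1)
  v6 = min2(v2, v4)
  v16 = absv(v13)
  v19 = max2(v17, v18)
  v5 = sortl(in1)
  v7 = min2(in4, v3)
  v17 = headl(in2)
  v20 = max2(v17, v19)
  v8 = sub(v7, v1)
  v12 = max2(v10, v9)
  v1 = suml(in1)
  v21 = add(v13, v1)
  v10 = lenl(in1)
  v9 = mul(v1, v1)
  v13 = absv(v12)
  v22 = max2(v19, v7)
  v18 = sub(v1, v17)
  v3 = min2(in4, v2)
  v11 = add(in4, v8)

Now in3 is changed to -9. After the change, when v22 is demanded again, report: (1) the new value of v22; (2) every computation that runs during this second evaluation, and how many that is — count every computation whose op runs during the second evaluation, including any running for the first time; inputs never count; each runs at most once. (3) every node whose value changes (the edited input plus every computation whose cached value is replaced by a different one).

v22 now evaluates to 2.
Run set: none (0 run).
Changed values: in3.
The important point: nothing the output needs ever reads in3, so the edit is invisible to it.

Initial pass — values computed on the first demand:
  v1 = suml([-7, -5, 5]) = -7
  v2 = suml([-7, -5, 5]) = -7
  v3 = min2(-9, -7) = -9
  v7 = min2(-9, -9) = -9
  v17 = headl([2]) = 2
  v18 = sub(-7, 2) = -9
  v19 = max2(2, -9) = 2
  v22 = max2(2, -9) = 2

Second demand — change propagation:
  no demanded computation ever read in3, so the edit dirties nothing and nothing runs.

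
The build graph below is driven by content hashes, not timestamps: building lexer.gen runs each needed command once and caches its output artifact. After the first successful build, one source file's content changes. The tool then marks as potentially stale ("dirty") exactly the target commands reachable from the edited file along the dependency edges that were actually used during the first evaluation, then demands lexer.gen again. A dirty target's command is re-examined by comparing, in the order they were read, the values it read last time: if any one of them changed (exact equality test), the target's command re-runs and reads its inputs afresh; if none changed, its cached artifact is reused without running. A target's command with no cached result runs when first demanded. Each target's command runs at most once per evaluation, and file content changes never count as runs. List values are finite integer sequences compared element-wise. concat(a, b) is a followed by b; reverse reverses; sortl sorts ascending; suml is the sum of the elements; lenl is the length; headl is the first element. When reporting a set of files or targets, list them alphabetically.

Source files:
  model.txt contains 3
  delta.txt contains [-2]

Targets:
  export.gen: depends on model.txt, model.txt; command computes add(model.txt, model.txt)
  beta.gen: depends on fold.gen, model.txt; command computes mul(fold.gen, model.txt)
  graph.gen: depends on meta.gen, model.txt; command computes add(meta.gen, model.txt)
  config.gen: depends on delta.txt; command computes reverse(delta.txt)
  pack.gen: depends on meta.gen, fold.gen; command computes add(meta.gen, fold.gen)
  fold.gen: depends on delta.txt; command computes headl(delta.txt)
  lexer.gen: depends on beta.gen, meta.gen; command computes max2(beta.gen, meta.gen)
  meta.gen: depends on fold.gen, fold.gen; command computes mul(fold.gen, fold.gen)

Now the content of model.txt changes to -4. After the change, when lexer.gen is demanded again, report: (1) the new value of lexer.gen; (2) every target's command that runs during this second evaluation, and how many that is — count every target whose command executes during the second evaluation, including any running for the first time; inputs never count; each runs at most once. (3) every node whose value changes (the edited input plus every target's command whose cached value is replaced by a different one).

Initial pass — values computed on the first demand:
  fold.gen = headl([-2]) = -2
  beta.gen = mul(-2, 3) = -6
  meta.gen = mul(-2, -2) = 4
  lexer.gen = max2(-6, 4) = 4

Second demand — change propagation:
  beta.gen: re-runs because model.txt 3->-4; new result 8.
  lexer.gen: re-runs because beta.gen -6->8; new result 8.

lexer.gen now evaluates to 8.
Run set: beta.gen, lexer.gen (2 run).
Changed values: beta.gen, lexer.gen, model.txt.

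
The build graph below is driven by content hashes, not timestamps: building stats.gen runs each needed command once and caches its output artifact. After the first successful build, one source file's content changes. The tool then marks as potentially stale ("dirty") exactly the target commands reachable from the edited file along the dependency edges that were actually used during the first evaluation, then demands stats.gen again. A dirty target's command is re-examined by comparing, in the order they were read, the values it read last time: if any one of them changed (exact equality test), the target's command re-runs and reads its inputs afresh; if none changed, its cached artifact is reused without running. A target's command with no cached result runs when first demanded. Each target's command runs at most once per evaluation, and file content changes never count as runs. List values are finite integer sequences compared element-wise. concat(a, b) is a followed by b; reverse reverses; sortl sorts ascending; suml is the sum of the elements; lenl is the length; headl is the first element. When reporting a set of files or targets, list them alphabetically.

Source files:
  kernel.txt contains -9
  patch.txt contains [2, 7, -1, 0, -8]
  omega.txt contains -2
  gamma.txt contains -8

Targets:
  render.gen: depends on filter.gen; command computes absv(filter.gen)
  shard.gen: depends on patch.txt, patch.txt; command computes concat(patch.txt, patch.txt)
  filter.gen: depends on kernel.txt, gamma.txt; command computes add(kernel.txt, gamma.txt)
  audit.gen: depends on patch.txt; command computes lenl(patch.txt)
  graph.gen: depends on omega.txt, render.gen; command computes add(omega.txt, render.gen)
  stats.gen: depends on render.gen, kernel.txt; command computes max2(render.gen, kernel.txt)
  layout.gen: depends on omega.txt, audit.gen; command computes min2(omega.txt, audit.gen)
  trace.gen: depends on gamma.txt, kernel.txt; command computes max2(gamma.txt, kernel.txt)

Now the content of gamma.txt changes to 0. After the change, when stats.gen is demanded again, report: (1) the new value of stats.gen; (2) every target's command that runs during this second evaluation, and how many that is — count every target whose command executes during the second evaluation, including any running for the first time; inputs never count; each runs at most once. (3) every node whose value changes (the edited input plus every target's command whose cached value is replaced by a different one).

stats.gen now evaluates to 9.
Run set: filter.gen, render.gen, stats.gen (3 run).
Changed values: filter.gen, gamma.txt, render.gen, stats.gen.

Initial pass — values computed on the first demand:
  filter.gen = add(-9, -8) = -17
  render.gen = absv(-17) = 17
  stats.gen = max2(17, -9) = 17

Second demand — change propagation:
  filter.gen: re-runs because gamma.txt -8->0; new result -9.
  render.gen: re-runs because filter.gen -17->-9; new result 9.
  stats.gen: re-runs because render.gen 17->9; new result 9.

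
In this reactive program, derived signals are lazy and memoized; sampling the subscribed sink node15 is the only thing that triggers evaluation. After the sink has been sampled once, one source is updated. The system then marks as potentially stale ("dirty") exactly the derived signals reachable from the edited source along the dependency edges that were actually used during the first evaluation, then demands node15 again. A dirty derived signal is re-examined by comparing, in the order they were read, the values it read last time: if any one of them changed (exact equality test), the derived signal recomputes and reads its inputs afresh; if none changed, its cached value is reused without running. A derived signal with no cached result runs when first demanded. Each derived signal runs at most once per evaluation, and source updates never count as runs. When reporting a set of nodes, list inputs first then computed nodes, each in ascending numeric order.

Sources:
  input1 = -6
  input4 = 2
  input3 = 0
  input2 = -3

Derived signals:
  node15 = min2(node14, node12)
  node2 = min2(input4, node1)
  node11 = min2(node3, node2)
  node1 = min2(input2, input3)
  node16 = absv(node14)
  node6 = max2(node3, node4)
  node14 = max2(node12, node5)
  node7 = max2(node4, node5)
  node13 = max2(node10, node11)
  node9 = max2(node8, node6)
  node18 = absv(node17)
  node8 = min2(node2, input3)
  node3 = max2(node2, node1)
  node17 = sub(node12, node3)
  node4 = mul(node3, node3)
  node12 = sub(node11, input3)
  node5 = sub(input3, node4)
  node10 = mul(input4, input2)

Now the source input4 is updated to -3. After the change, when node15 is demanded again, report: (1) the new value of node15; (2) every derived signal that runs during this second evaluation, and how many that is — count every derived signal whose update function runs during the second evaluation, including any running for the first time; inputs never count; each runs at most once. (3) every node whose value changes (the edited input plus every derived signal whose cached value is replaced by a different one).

Demanding node15 again yields -3.
1 derived signals run: node2.
The nodes whose values change: input4.
Note the absorption at node2: it re-runs yet its value is the same, leaving the output's value untouched.

First demand of the output computes:
  node1 = min2(-3, 0) = -3
  node2 = min2(2, -3) = -3
  node3 = max2(-3, -3) = -3
  node4 = mul(-3, -3) = 9
  node5 = sub(0, 9) = -9
  node11 = min2(-3, -3) = -3
  node12 = sub(-3, 0) = -3
  node14 = max2(-3, -9) = -3
  node15 = min2(-3, -3) = -3

After the edit, cleaning proceeds:
  node2: a read changed (input4 2->-3) — executes, giving -3 — identical to its old value.
  node3: dirty, but its reads are unchanged (node2 unchanged, node1 unchanged); cached -3 stands.
  node4: dirty, but its reads are unchanged (node3 unchanged, node3 unchanged); cached 9 stands.
  node5: dirty, but its reads are unchanged (input3 unchanged, node4 unchanged); cached -9 stands.
  node11: dirty, but its reads are unchanged (node3 unchanged, node2 unchanged); cached -3 stands.
  node12: dirty, but its reads are unchanged (node11 unchanged, input3 unchanged); cached -3 stands.
  node14: dirty, but its reads are unchanged (node12 unchanged, node5 unchanged); cached -3 stands.
  node15: dirty, but its reads are unchanged (node14 unchanged, node12 unchanged); cached -3 stands.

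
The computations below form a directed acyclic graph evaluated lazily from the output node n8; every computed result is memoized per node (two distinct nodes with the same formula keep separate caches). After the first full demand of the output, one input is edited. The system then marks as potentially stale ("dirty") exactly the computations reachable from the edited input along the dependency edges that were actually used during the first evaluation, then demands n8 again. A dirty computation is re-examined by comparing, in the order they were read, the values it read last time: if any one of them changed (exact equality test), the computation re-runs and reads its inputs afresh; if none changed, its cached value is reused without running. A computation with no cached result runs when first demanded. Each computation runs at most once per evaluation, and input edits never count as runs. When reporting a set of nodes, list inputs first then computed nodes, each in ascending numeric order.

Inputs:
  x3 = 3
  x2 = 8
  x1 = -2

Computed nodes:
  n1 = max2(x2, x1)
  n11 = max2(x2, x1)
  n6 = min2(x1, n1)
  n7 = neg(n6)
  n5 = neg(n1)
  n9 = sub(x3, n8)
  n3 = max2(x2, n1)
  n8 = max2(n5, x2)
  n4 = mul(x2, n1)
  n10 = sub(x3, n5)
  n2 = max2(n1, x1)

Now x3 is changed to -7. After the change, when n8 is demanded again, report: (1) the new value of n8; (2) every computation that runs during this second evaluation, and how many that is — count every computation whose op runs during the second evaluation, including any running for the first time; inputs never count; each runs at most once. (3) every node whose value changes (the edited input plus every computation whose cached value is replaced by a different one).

First demand of the output computes:
  n1 = max2(8, -2) = 8
  n5 = neg(8) = -8
  n8 = max2(-8, 8) = 8

After the edit, cleaning proceeds:
  x3 only reaches undemanded nodes; the second demand re-runs nothing.

Note the shortcut — x3 feeds only undemanded nodes, so no recomputation happens.

Demanding n8 again yields 8.
0 computations run: none.
The nodes whose values change: x3.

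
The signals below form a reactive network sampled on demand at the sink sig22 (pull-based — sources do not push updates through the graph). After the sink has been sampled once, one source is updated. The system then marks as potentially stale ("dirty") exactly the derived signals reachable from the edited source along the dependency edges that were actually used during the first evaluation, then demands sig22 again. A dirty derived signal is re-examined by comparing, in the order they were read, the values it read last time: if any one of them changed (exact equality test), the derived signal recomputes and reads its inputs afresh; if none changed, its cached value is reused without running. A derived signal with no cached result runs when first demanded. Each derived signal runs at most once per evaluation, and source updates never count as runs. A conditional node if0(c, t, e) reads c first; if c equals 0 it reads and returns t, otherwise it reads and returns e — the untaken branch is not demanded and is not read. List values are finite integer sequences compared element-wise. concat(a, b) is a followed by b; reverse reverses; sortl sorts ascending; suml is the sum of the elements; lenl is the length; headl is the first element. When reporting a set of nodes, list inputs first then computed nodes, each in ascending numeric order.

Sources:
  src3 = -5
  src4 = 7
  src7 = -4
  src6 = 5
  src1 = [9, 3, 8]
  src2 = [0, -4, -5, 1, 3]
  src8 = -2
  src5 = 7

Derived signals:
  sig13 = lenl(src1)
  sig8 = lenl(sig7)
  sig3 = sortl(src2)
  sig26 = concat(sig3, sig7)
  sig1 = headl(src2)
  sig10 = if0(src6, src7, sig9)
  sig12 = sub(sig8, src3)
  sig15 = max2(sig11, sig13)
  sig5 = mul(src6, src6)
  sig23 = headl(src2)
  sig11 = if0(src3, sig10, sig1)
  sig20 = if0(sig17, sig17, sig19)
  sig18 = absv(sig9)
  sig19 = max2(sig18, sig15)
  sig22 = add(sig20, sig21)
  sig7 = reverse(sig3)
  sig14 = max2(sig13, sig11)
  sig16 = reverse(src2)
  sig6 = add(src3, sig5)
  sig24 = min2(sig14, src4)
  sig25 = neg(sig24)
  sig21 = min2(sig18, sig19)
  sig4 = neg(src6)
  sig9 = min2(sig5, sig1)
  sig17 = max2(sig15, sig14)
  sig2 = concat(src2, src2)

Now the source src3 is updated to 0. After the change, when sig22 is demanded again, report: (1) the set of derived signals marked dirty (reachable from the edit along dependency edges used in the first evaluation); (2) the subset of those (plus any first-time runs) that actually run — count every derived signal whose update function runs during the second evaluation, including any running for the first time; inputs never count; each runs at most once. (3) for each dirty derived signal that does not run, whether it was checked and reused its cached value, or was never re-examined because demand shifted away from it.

Dirty set: sig11, sig14, sig15, sig17, sig19, sig20, sig21, sig22.
Run set: sig10, sig11 (2 run).
Re-examined without running (cache reused): sig14, sig15, sig17, sig19, sig20, sig21, sig22.
The important point: the flipped condition pulls in fresh nodes; sig10 runs for the first time.

Initial pass — values computed on the first demand:
  sig1 = headl([0, -4, -5, 1, 3]) = 0
  sig5 = mul(5, 5) = 25
  sig9 = min2(25, 0) = 0
  sig11 = if0(src3=-5 -> else branch sig1) = 0
  sig13 = lenl([9, 3, 8]) = 3
  sig14 = max2(3, 0) = 3
  sig15 = max2(0, 3) = 3
  sig17 = max2(3, 3) = 3
  sig18 = absv(0) = 0
  sig19 = max2(0, 3) = 3
  sig20 = if0(sig17=3 -> else branch sig19) = 3
  sig21 = min2(0, 3) = 0
  sig22 = add(3, 0) = 3

Second demand — change propagation:
  sig10: newly demanded (no cache) — executes and yields 0.
  sig11: re-runs because src3 -5->0; new result 0 (unchanged).
  sig14: re-examined; everything it read last time is the same (sig13 unchanged, sig11 unchanged) — cache 3 kept, no run.
  sig15: re-examined; everything it read last time is the same (sig11 unchanged, sig13 unchanged) — cache 3 kept, no run.
  sig17: re-examined; everything it read last time is the same (sig15 unchanged, sig14 unchanged) — cache 3 kept, no run.
  sig19: re-examined; everything it read last time is the same (sig18 unchanged, sig15 unchanged) — cache 3 kept, no run.
  sig20: re-examined; everything it read last time is the same (sig17 unchanged, sig19 unchanged) — cache 3 kept, no run.
  sig21: re-examined; everything it read last time is the same (sig18 unchanged, sig19 unchanged) — cache 0 kept, no run.
  sig22: re-examined; everything it read last time is the same (sig20 unchanged, sig21 unchanged) — cache 3 kept, no run.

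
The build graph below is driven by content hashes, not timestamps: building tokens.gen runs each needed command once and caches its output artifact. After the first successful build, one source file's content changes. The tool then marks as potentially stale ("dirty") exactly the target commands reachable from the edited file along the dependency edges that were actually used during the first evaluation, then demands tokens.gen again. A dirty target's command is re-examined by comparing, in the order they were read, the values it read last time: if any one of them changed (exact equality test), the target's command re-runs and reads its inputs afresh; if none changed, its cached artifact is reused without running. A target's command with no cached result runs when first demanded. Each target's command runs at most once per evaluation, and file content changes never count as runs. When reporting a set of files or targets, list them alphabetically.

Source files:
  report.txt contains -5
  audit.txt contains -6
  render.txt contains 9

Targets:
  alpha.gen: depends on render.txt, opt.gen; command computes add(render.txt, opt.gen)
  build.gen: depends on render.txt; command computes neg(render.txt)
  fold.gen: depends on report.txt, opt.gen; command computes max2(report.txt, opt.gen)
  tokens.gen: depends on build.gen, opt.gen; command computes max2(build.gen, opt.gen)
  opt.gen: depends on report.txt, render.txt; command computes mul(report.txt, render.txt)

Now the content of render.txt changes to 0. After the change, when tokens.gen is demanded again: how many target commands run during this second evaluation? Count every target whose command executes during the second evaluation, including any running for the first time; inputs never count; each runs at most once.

Run set: build.gen, opt.gen, tokens.gen (3 run).

Initial pass — values computed on the first demand:
  build.gen = neg(9) = -9
  opt.gen = mul(-5, 9) = -45
  tokens.gen = max2(-9, -45) = -9

Second demand — change propagation:
  build.gen: re-runs because render.txt 9->0; new result 0.
  opt.gen: re-runs because render.txt 9->0; new result 0.
  tokens.gen: re-runs because build.gen -9->0; opt.gen -45->0; new result 0.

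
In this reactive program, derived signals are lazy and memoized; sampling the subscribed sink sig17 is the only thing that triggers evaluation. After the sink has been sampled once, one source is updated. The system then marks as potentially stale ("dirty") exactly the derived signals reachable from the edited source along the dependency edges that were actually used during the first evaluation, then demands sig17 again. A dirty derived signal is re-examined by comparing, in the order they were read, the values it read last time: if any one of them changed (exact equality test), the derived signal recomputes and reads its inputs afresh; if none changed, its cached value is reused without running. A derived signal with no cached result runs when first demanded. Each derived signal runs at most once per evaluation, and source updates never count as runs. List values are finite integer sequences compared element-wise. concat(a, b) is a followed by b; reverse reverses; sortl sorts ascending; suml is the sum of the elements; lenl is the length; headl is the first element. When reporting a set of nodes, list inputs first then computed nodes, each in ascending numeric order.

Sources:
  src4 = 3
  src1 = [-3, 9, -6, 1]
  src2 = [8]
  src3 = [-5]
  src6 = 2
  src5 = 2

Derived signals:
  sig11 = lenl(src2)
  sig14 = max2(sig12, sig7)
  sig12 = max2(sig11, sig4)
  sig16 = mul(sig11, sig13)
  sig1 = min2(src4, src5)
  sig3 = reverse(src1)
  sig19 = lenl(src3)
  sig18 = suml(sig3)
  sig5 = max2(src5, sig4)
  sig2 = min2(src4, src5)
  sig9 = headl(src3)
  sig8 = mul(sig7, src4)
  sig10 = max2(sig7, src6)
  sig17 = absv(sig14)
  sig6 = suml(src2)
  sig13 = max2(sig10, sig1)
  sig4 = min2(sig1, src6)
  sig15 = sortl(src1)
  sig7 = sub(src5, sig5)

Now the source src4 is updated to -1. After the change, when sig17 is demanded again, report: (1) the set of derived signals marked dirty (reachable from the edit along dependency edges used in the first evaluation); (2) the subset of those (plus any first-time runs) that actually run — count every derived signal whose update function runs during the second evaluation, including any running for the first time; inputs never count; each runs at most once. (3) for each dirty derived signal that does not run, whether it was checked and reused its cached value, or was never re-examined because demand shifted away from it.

First demand of the output computes:
  sig1 = min2(3, 2) = 2
  sig4 = min2(2, 2) = 2
  sig5 = max2(2, 2) = 2
  sig7 = sub(2, 2) = 0
  sig11 = lenl([8]) = 1
  sig12 = max2(1, 2) = 2
  sig14 = max2(2, 0) = 2
  sig17 = absv(2) = 2

After the edit, cleaning proceeds:
  sig1: a read changed (src4 3->-1) — executes, giving -1.
  sig4: a read changed (sig1 2->-1) — executes, giving -1.
  sig5: a read changed (sig4 2->-1) — executes, giving 2 — identical to its old value.
  sig7: dirty, but its reads are unchanged (src5 unchanged, sig5 unchanged); cached 0 stands.
  sig12: a read changed (sig4 2->-1) — executes, giving 1.
  sig14: a read changed (sig12 2->1) — executes, giving 1.
  sig17: a read changed (sig14 2->1) — executes, giving 1.

Note where the cutoff bites: sig7 is checked, finds nothing changed, and keeps its cache.

The edit dirties: sig1, sig4, sig5, sig7, sig12, sig14, sig17.
6 derived signals run: sig1, sig4, sig5, sig12, sig14, sig17.
Cache hits after checking: sig7.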